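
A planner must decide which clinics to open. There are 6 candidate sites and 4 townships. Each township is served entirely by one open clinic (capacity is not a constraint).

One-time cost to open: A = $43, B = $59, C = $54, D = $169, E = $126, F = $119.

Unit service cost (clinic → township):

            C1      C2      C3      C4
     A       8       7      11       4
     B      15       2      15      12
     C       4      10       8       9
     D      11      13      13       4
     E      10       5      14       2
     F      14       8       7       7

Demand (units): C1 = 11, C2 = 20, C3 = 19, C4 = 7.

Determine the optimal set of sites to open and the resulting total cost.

For any fixed open set, each township goes to its cheapest open site; total = fixed + service.
{B, C}: C1→C 4·11=44, C2→B 2·20=40, C3→C 8·19=152, C4→C 9·7=63. Service 299; fixed 113; total 412.
{A, B, C}: C1→C 4·11=44, C2→B 2·20=40, C3→C 8·19=152, C4→A 4·7=28. Service 264; fixed 156; total 420.
{A, C}: service 364 + fixed 97 = 461
{A, B, C, D, E, F}: service 231 + fixed 570 = 801
No other subset beats 412.

Open B and C; minimum total cost 412.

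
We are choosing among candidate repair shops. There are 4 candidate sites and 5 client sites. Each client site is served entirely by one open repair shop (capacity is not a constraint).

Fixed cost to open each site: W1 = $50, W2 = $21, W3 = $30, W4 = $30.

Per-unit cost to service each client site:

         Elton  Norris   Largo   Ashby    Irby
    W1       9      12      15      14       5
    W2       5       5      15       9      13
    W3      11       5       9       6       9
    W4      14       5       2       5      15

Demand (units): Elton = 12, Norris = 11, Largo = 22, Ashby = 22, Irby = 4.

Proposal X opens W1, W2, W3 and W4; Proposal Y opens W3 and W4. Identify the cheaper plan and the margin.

Proposal X: {W1, W2, W3, W4}: Elton→W2 5·12=60, Norris→W2 5·11=55, Largo→W4 2·22=44, Ashby→W4 5·22=110, Irby→W1 5·4=20. Service 289; fixed 131; total 420.
Proposal Y: {W3, W4}: Elton→W3 11·12=132, Norris→W3 5·11=55, Largo→W4 2·22=44, Ashby→W4 5·22=110, Irby→W3 9·4=36. Service 377; fixed 60; total 437.
Difference: |420 − 437| = 17.

Proposal X is cheaper by 17.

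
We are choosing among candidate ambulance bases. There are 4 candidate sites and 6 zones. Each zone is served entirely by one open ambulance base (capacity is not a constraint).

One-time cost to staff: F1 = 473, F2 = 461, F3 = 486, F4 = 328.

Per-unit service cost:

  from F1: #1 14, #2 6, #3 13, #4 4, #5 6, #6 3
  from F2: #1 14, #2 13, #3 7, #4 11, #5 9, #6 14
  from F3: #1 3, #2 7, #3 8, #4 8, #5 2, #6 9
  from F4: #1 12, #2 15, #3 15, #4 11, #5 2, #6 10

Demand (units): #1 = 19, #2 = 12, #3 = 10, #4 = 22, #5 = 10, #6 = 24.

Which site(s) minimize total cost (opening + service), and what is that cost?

For any fixed open set, each zone goes to its cheapest open site; total = fixed + service.
{F3}: #1→F3 3·19=57, #2→F3 7·12=84, #3→F3 8·10=80, #4→F3 8·22=176, #5→F3 2·10=20, #6→F3 9·24=216. Service 633; fixed 486; total 1119.
{F1}: #1→F1 14·19=266, #2→F1 6·12=72, #3→F1 13·10=130, #4→F1 4·22=88, #5→F1 6·10=60, #6→F1 3·24=72. Service 688; fixed 473; total 1161.
{F1, F3}: #1→F3 3·19=57, #2→F1 6·12=72, #3→F3 8·10=80, #4→F1 4·22=88, #5→F3 2·10=20, #6→F1 3·24=72. Service 389; fixed 959; total 1348.
{F1, F2, F3, F4}: #1→F3 3·19=57, #2→F1 6·12=72, #3→F2 7·10=70, #4→F1 4·22=88, #5→F3 2·10=20, #6→F1 3·24=72. Service 379; fixed 1748; total 2127.
No other subset beats 1119.

Open F3 only; minimum total cost 1119.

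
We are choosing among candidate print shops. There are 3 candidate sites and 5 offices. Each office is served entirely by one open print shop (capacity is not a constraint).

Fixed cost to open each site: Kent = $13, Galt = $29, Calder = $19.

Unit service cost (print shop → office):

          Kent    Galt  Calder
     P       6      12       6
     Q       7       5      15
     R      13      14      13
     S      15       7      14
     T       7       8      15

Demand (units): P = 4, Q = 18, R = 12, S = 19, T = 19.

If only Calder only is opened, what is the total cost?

Total cost: 1020

Each office is assigned to its cheapest site among the open ones.
{Calder}: P→Calder 6·4=24, Q→Calder 15·18=270, R→Calder 13·12=156, S→Calder 14·19=266, T→Calder 15·19=285. Service 1001; fixed 19; total 1020.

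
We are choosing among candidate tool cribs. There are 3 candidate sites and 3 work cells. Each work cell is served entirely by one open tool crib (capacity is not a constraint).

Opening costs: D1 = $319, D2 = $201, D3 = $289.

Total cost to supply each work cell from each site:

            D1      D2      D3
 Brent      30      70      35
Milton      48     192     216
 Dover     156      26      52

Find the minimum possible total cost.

For any fixed open set, each work cell goes to its cheapest open site; total = fixed + service.
{D2}: Brent→D2 70, Milton→D2 192, Dover→D2 26. Service 288; fixed 201; total 489.
{D1}: service 234 + fixed 319 = 553
{D3}: Brent→D3 35, Milton→D3 216, Dover→D3 52. Service 303; fixed 289; total 592.
{D1, D2, D3}: service 104 + fixed 809 = 913
(All 7 nonempty subsets were checked; D2 only is lowest.)

Minimum total cost: 489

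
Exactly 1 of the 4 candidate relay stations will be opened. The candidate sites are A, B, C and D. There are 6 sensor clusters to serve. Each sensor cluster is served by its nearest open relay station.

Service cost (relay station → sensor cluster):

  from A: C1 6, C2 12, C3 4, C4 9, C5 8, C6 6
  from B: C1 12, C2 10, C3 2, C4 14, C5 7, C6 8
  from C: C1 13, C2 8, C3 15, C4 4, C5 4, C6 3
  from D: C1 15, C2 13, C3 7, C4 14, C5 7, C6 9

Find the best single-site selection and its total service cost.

Choose A only; total service cost 45.

With exactly 1 open, each sensor cluster uses its cheapest among the chosen.
{A}: C1→A 6, C2→A 12, C3→A 4, C4→A 9, C5→A 8, C6→A 6. Service cost 45.
{C}: service cost 47
{B}: service cost 53
Among all 4 size-1 choices, {A} is lowest.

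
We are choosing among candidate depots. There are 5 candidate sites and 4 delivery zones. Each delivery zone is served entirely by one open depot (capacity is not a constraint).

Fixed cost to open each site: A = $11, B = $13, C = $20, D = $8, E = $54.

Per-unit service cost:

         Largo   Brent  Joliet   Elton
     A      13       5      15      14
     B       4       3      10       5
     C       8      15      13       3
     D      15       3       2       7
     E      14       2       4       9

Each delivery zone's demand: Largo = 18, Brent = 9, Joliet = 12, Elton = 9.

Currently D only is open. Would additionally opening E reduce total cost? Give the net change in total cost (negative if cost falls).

No — net change +27 (cost rises by 27).

Current service cost with {D}: 384.
Adding E: each delivery zone re-picks its cheapest; new service cost 357, saving 27.
Extra fixed cost: 54. Net change = 54 − 27 = 27.
(Totals: 392 → 419.)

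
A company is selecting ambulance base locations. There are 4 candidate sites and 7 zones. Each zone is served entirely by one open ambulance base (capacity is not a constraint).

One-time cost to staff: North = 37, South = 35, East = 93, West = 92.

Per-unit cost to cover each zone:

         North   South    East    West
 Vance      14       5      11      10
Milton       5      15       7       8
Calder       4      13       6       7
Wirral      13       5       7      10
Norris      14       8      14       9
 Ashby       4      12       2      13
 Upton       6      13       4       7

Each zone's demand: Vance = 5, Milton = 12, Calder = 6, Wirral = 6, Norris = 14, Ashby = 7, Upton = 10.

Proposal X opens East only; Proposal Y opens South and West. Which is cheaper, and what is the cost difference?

Proposal X is cheaper by 26.

Proposal X: {East}: Vance→East 11·5=55, Milton→East 7·12=84, Calder→East 6·6=36, Wirral→East 7·6=42, Norris→East 14·14=196, Ashby→East 2·7=14, Upton→East 4·10=40. Service 467; fixed 93; total 560.
Proposal Y: {South, West}: Vance→South 5·5=25, Milton→West 8·12=96, Calder→West 7·6=42, Wirral→South 5·6=30, Norris→South 8·14=112, Ashby→South 12·7=84, Upton→West 7·10=70. Service 459; fixed 127; total 586.
Difference: |560 − 586| = 26.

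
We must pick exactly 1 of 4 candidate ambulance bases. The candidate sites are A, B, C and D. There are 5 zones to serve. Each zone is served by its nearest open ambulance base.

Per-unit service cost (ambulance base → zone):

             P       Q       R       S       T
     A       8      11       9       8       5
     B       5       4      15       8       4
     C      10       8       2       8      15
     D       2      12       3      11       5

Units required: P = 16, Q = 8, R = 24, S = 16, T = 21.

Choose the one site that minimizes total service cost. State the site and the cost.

With exactly 1 open, each zone uses its cheapest among the chosen.
{D}: P→D 2·16=32, Q→D 12·8=96, R→D 3·24=72, S→D 11·16=176, T→D 5·21=105. Service cost 481.
{A}: service cost 665
{B}: service cost 684
Among all 4 size-1 choices, {D} is lowest.

Choose D only; total service cost 481.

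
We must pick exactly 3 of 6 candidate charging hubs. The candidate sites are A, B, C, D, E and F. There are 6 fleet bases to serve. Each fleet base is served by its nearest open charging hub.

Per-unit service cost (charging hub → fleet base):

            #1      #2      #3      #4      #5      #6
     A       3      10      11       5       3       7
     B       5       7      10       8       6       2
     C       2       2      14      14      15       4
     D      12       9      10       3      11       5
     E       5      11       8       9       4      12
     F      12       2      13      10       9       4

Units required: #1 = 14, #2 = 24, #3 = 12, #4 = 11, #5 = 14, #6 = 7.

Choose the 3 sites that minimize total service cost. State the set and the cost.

With exactly 3 open, each fleet base uses its cheapest among the chosen.
{C, D, E}: #1→C 2·14=28, #2→C 2·24=48, #3→E 8·12=96, #4→D 3·11=33, #5→E 4·14=56, #6→C 4·7=28. Service cost 289.
{A, C, E}: service cost 297
{A, C, D}: service cost 299
Among all 20 size-3 choices, {C, D, E} is lowest.

Choose C, D and E; total service cost 289.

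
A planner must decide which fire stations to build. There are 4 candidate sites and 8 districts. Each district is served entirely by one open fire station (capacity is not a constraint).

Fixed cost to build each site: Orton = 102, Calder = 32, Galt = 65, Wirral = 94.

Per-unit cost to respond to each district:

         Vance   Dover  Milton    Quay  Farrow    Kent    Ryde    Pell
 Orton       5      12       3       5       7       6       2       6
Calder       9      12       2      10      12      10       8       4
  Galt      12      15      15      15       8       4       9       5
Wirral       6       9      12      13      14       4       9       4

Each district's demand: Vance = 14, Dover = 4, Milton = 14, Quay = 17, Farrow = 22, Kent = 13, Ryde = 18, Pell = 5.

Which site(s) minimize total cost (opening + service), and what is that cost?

Open Orton only; minimum total cost 645.

For any fixed open set, each district goes to its cheapest open site; total = fixed + service.
{Orton}: Vance→Orton 5·14=70, Dover→Orton 12·4=48, Milton→Orton 3·14=42, Quay→Orton 5·17=85, Farrow→Orton 7·22=154, Kent→Orton 6·13=78, Ryde→Orton 2·18=36, Pell→Orton 6·5=30. Service 543; fixed 102; total 645.
{Orton, Calder}: Vance→Orton 5·14=70, Dover→Orton 12·4=48, Milton→Calder 2·14=28, Quay→Orton 5·17=85, Farrow→Orton 7·22=154, Kent→Orton 6·13=78, Ryde→Orton 2·18=36, Pell→Calder 4·5=20. Service 519; fixed 134; total 653.
{Orton, Galt}: Vance→Orton 5·14=70, Dover→Orton 12·4=48, Milton→Orton 3·14=42, Quay→Orton 5·17=85, Farrow→Orton 7·22=154, Kent→Galt 4·13=52, Ryde→Orton 2·18=36, Pell→Galt 5·5=25. Service 512; fixed 167; total 679.
{Orton, Calder, Galt, Wirral}: service 481 + fixed 293 = 774
No other subset beats 645.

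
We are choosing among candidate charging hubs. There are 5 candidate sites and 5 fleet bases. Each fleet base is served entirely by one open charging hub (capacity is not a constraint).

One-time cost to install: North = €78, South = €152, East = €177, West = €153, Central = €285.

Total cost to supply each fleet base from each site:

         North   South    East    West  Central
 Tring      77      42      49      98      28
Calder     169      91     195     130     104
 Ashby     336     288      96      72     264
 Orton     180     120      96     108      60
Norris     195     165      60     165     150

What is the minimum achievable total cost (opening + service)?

For any fixed open set, each fleet base goes to its cheapest open site; total = fixed + service.
{East}: Tring→East 49, Calder→East 195, Ashby→East 96, Orton→East 96, Norris→East 60. Service 496; fixed 177; total 673.
{South, East}: service 385 + fixed 329 = 714
{North, East}: Tring→East 49, Calder→North 169, Ashby→East 96, Orton→East 96, Norris→East 60. Service 470; fixed 255; total 725.
{North, South, East, West, Central}: service 311 + fixed 845 = 1156
No other subset beats 673.

Minimum total cost: 673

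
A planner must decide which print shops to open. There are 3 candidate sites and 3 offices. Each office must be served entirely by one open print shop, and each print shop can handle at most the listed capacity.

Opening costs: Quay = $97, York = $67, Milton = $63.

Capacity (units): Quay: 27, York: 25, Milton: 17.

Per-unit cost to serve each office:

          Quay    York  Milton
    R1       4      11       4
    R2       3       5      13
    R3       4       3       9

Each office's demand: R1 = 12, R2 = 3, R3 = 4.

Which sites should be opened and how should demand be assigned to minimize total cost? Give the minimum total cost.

Minimum total cost: 170

Open {Quay}: R1→Quay 4·12=48, R2→Quay 3·3=9, R3→Quay 4·4=16.
Loads: Quay carries 19/27. Service 73; fixed 97; total 170.
Next best feasible plan costs 205.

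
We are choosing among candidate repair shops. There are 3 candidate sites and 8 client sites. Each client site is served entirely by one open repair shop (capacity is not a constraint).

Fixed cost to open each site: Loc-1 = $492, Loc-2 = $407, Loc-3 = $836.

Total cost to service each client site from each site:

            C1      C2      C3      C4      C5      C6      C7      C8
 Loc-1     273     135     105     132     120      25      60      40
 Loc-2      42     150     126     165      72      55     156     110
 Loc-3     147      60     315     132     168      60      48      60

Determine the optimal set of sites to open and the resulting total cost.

For any fixed open set, each client site goes to its cheapest open site; total = fixed + service.
{Loc-2}: C1→Loc-2 42, C2→Loc-2 150, C3→Loc-2 126, C4→Loc-2 165, C5→Loc-2 72, C6→Loc-2 55, C7→Loc-2 156, C8→Loc-2 110. Service 876; fixed 407; total 1283.
{Loc-1}: service 890 + fixed 492 = 1382
{Loc-1, Loc-2}: service 611 + fixed 899 = 1510
{Loc-1, Loc-2, Loc-3}: service 524 + fixed 1735 = 2259
No other subset beats 1283.

Open Loc-2 only; minimum total cost 1283.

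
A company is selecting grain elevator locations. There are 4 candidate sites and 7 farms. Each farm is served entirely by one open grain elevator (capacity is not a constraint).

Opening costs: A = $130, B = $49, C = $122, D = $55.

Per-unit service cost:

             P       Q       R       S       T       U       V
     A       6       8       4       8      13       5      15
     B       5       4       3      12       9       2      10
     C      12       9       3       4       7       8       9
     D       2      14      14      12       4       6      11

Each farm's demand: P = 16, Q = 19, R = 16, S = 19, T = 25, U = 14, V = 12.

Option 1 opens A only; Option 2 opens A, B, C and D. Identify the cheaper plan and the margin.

Option 2 is cheaper by 345.

Option 1: {A}: P→A 6·16=96, Q→A 8·19=152, R→A 4·16=64, S→A 8·19=152, T→A 13·25=325, U→A 5·14=70, V→A 15·12=180. Service 1039; fixed 130; total 1169.
Option 2: {A, B, C, D}: P→D 2·16=32, Q→B 4·19=76, R→B 3·16=48, S→C 4·19=76, T→D 4·25=100, U→B 2·14=28, V→C 9·12=108. Service 468; fixed 356; total 824.
Difference: |1169 − 824| = 345.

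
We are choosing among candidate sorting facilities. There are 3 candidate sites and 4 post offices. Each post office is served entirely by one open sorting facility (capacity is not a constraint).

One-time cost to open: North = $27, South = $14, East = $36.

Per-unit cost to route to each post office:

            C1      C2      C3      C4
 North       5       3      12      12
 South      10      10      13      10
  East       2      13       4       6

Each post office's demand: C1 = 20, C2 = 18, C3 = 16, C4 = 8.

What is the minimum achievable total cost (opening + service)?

For any fixed open set, each post office goes to its cheapest open site; total = fixed + service.
{North, East}: C1→East 2·20=40, C2→North 3·18=54, C3→East 4·16=64, C4→East 6·8=48. Service 206; fixed 63; total 269.
{North, South, East}: service 206 + fixed 77 = 283
{South, East}: service 332 + fixed 50 = 382
{South}: service 668 + fixed 14 = 682
(All 7 nonempty subsets were checked; North and East is lowest.)

Minimum total cost: 269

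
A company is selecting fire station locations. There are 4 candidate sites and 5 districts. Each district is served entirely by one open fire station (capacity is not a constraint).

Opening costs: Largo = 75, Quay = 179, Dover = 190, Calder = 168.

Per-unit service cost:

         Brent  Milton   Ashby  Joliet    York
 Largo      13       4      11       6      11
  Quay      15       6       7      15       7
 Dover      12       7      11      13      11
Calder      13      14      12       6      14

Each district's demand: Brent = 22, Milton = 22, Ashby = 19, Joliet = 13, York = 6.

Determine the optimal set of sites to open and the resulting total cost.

Open Largo only; minimum total cost 802.

For any fixed open set, each district goes to its cheapest open site; total = fixed + service.
{Largo}: Brent→Largo 13·22=286, Milton→Largo 4·22=88, Ashby→Largo 11·19=209, Joliet→Largo 6·13=78, York→Largo 11·6=66. Service 727; fixed 75; total 802.
{Largo, Quay}: service 627 + fixed 254 = 881
{Largo, Dover}: service 705 + fixed 265 = 970
{Largo, Quay, Dover, Calder}: service 605 + fixed 612 = 1217
No other subset beats 802.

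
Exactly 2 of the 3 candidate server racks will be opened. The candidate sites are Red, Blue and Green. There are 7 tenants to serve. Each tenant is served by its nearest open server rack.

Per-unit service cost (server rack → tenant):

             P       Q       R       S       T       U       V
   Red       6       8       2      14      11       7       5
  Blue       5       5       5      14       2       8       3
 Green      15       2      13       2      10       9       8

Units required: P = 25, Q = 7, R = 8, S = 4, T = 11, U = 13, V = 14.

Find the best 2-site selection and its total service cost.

With exactly 2 open, each tenant uses its cheapest among the chosen.
{Blue, Green}: P→Blue 5·25=125, Q→Green 2·7=14, R→Blue 5·8=40, S→Green 2·4=8, T→Blue 2·11=22, U→Blue 8·13=104, V→Blue 3·14=42. Service cost 355.
{Red, Blue}: service cost 387
{Red, Green}: service cost 459
Among all 3 size-2 choices, {Blue, Green} is lowest.

Choose Blue and Green; total service cost 355.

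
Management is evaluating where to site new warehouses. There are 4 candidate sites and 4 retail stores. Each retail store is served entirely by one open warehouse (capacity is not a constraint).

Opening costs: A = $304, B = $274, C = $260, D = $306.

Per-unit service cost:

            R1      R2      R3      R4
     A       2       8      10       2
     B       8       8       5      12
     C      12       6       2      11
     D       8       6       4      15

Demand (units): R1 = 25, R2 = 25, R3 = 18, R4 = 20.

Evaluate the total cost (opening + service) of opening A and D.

Each retail store is assigned to its cheapest site among the open ones.
{A, D}: R1→A 2·25=50, R2→D 6·25=150, R3→D 4·18=72, R4→A 2·20=40. Service 312; fixed 610; total 922.

Total cost: 922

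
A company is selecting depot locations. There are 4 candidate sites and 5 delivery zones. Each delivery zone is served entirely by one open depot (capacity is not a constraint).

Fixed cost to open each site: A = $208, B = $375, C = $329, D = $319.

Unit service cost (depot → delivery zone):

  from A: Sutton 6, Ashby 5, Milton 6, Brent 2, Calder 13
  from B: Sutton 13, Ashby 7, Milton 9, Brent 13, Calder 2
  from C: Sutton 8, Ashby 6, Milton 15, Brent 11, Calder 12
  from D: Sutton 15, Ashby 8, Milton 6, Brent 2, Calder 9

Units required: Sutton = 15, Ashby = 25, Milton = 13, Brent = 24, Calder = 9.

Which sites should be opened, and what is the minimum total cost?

For any fixed open set, each delivery zone goes to its cheapest open site; total = fixed + service.
{A}: Sutton→A 6·15=90, Ashby→A 5·25=125, Milton→A 6·13=78, Brent→A 2·24=48, Calder→A 13·9=117. Service 458; fixed 208; total 666.
{A, B}: Sutton→A 6·15=90, Ashby→A 5·25=125, Milton→A 6·13=78, Brent→A 2·24=48, Calder→B 2·9=18. Service 359; fixed 583; total 942.
{A, D}: Sutton→A 6·15=90, Ashby→A 5·25=125, Milton→A 6·13=78, Brent→A 2·24=48, Calder→D 9·9=81. Service 422; fixed 527; total 949.
{A, B, C, D}: service 359 + fixed 1231 = 1590
No other subset beats 666.

Open A only; minimum total cost 666.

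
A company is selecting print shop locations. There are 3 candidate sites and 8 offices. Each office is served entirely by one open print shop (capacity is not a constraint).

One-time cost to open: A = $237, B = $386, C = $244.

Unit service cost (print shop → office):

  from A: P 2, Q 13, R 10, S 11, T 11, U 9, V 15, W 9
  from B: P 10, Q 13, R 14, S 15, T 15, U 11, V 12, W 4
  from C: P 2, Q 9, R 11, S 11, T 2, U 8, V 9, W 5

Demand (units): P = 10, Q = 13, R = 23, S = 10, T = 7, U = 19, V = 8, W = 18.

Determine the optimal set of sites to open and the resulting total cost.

Open C only; minimum total cost 1072.

For any fixed open set, each office goes to its cheapest open site; total = fixed + service.
{C}: P→C 2·10=20, Q→C 9·13=117, R→C 11·23=253, S→C 11·10=110, T→C 2·7=14, U→C 8·19=152, V→C 9·8=72, W→C 5·18=90. Service 828; fixed 244; total 1072.
{A, C}: service 805 + fixed 481 = 1286
{A}: service 1059 + fixed 237 = 1296
{A, B, C}: P→A 2·10=20, Q→C 9·13=117, R→A 10·23=230, S→A 11·10=110, T→C 2·7=14, U→C 8·19=152, V→C 9·8=72, W→B 4·18=72. Service 787; fixed 867; total 1654.
No other subset beats 1072.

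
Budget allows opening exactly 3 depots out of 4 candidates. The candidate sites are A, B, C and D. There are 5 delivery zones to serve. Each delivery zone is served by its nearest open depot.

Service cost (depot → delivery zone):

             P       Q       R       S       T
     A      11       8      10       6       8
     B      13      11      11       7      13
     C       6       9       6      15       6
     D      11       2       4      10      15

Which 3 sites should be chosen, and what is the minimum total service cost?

With exactly 3 open, each delivery zone uses its cheapest among the chosen.
{A, C, D}: P→C 6, Q→D 2, R→D 4, S→A 6, T→C 6. Service cost 24.
{B, C, D}: service cost 25
{A, B, D}: service cost 31
Among all 4 size-3 choices, {A, C, D} is lowest.

Choose A, C and D; total service cost 24.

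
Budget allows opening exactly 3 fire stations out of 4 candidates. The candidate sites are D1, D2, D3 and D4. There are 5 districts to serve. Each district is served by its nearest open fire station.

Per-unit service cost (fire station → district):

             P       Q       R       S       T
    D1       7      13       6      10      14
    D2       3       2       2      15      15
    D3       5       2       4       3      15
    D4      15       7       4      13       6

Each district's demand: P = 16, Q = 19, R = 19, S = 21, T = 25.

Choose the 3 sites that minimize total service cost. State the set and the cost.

With exactly 3 open, each district uses its cheapest among the chosen.
{D2, D3, D4}: P→D2 3·16=48, Q→D2 2·19=38, R→D2 2·19=38, S→D3 3·21=63, T→D4 6·25=150. Service cost 337.
{D1, D3, D4}: service cost 407
{D1, D2, D4}: service cost 484
Among all 4 size-3 choices, {D2, D3, D4} is lowest.

Choose D2, D3 and D4; total service cost 337.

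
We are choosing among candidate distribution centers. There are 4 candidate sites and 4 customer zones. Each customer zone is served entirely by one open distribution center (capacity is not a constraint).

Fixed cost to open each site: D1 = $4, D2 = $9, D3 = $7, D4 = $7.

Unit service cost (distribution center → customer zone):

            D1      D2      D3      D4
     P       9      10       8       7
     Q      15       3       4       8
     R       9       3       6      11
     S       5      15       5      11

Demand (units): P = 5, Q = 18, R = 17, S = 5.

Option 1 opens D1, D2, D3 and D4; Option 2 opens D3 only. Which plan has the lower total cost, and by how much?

Option 1 is cheaper by 54.

Option 1: {D1, D2, D3, D4}: P→D4 7·5=35, Q→D2 3·18=54, R→D2 3·17=51, S→D1 5·5=25. Service 165; fixed 27; total 192.
Option 2: {D3}: P→D3 8·5=40, Q→D3 4·18=72, R→D3 6·17=102, S→D3 5·5=25. Service 239; fixed 7; total 246.
Difference: |192 − 246| = 54.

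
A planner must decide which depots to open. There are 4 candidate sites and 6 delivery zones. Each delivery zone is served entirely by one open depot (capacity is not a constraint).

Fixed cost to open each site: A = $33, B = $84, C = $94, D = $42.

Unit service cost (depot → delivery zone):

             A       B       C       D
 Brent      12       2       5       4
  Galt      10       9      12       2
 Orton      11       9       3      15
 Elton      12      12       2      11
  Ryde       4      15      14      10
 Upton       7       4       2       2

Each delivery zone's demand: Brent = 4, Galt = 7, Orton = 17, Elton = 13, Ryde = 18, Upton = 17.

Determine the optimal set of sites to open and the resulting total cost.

For any fixed open set, each delivery zone goes to its cheapest open site; total = fixed + service.
{A, C, D}: Brent→D 4·4=16, Galt→D 2·7=14, Orton→C 3·17=51, Elton→C 2·13=26, Ryde→A 4·18=72, Upton→C 2·17=34. Service 213; fixed 169; total 382.
{A, C}: Brent→C 5·4=20, Galt→A 10·7=70, Orton→C 3·17=51, Elton→C 2·13=26, Ryde→A 4·18=72, Upton→C 2·17=34. Service 273; fixed 127; total 400.
{C, D}: service 321 + fixed 136 = 457
{A, B, C, D}: service 205 + fixed 253 = 458
No other subset beats 382.

Open A, C and D; minimum total cost 382.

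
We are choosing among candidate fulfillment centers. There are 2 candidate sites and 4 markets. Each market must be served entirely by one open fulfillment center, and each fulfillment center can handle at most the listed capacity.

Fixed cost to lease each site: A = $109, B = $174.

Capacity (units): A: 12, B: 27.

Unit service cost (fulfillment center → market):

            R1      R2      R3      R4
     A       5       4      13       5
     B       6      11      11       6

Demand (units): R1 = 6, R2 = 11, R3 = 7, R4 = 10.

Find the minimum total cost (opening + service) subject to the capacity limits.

Open {A, B}: R1→B 6·6=36, R2→A 4·11=44, R3→B 11·7=77, R4→B 6·10=60.
Loads: A carries 11/12, B carries 23/27. Service 217; fixed 283; total 500.
Next best feasible plan costs 567.

Minimum total cost: 500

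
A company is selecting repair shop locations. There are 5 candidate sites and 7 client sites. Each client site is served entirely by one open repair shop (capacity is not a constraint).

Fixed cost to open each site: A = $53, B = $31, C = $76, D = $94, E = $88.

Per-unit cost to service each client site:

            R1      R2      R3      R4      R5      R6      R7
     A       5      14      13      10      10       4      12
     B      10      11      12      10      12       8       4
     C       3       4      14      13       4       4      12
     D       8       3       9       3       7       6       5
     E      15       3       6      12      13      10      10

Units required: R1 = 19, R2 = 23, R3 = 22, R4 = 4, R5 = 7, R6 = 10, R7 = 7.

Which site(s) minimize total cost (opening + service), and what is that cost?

For any fixed open set, each client site goes to its cheapest open site; total = fixed + service.
{B, C, E}: R1→C 3·19=57, R2→E 3·23=69, R3→E 6·22=132, R4→B 10·4=40, R5→C 4·7=28, R6→C 4·10=40, R7→B 4·7=28. Service 394; fixed 195; total 589.
{C, E}: R1→C 3·19=57, R2→E 3·23=69, R3→E 6·22=132, R4→E 12·4=48, R5→C 4·7=28, R6→C 4·10=40, R7→E 10·7=70. Service 444; fixed 164; total 608.
{C, D}: service 439 + fixed 170 = 609
{A, B, C, D, E}: service 366 + fixed 342 = 708
No other subset beats 589.

Open B, C and E; minimum total cost 589.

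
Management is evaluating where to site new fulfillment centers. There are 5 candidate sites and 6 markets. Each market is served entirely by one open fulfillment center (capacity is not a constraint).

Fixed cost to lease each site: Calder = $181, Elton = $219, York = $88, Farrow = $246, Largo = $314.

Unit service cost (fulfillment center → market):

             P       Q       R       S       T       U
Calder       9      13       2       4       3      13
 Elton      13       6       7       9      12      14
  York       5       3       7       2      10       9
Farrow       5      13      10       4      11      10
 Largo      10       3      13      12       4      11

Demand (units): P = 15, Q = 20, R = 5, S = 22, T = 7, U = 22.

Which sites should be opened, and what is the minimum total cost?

Open York only; minimum total cost 570.

For any fixed open set, each market goes to its cheapest open site; total = fixed + service.
{York}: P→York 5·15=75, Q→York 3·20=60, R→York 7·5=35, S→York 2·22=44, T→York 10·7=70, U→York 9·22=198. Service 482; fixed 88; total 570.
{Calder, York}: P→York 5·15=75, Q→York 3·20=60, R→Calder 2·5=10, S→York 2·22=44, T→Calder 3·7=21, U→York 9·22=198. Service 408; fixed 269; total 677.
{Elton, York}: service 482 + fixed 307 = 789
{Calder, Elton, York, Farrow, Largo}: P→York 5·15=75, Q→York 3·20=60, R→Calder 2·5=10, S→York 2·22=44, T→Calder 3·7=21, U→York 9·22=198. Service 408; fixed 1048; total 1456.
No other subset beats 570.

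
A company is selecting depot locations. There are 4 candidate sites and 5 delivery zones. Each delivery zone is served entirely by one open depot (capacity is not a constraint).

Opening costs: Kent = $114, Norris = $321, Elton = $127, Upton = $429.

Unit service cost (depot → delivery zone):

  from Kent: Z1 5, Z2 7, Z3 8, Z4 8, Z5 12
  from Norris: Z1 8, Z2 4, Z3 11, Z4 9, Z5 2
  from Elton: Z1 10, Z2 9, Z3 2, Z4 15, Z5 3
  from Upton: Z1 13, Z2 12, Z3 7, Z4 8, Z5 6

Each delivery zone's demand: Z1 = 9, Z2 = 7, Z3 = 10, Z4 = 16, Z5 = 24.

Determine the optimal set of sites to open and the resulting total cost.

For any fixed open set, each delivery zone goes to its cheapest open site; total = fixed + service.
{Kent, Elton}: Z1→Kent 5·9=45, Z2→Kent 7·7=49, Z3→Elton 2·10=20, Z4→Kent 8·16=128, Z5→Elton 3·24=72. Service 314; fixed 241; total 555.
{Elton}: service 485 + fixed 127 = 612
{Kent}: service 590 + fixed 114 = 704
{Kent, Norris, Elton, Upton}: service 269 + fixed 991 = 1260
No other subset beats 555.

Open Kent and Elton; minimum total cost 555.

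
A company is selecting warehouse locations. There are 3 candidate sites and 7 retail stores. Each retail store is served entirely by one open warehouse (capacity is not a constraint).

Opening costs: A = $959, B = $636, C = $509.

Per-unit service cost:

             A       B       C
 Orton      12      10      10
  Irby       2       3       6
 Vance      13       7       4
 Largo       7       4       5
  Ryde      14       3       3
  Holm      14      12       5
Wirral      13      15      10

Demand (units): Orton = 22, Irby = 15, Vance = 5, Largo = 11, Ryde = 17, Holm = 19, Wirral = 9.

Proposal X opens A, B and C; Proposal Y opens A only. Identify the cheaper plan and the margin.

Proposal Y is cheaper by 638.

Proposal X: {A, B, C}: Orton→B 10·22=220, Irby→A 2·15=30, Vance→C 4·5=20, Largo→B 4·11=44, Ryde→B 3·17=51, Holm→C 5·19=95, Wirral→C 10·9=90. Service 550; fixed 2104; total 2654.
Proposal Y: {A}: Orton→A 12·22=264, Irby→A 2·15=30, Vance→A 13·5=65, Largo→A 7·11=77, Ryde→A 14·17=238, Holm→A 14·19=266, Wirral→A 13·9=117. Service 1057; fixed 959; total 2016.
Difference: |2654 − 2016| = 638.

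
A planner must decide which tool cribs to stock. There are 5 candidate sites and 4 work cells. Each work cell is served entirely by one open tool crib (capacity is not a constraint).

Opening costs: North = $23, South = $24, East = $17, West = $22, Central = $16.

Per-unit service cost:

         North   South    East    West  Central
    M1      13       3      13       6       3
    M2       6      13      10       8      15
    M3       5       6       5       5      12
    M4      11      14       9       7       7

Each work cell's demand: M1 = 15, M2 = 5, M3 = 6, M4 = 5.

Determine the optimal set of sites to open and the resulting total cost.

Open North and Central; minimum total cost 179.

For any fixed open set, each work cell goes to its cheapest open site; total = fixed + service.
{North, Central}: M1→Central 3·15=45, M2→North 6·5=30, M3→North 5·6=30, M4→Central 7·5=35. Service 140; fixed 39; total 179.
{West, Central}: M1→Central 3·15=45, M2→West 8·5=40, M3→West 5·6=30, M4→West 7·5=35. Service 150; fixed 38; total 188.
{East, Central}: M1→Central 3·15=45, M2→East 10·5=50, M3→East 5·6=30, M4→Central 7·5=35. Service 160; fixed 33; total 193.
{North, South, East, West, Central}: service 140 + fixed 102 = 242
No other subset beats 179.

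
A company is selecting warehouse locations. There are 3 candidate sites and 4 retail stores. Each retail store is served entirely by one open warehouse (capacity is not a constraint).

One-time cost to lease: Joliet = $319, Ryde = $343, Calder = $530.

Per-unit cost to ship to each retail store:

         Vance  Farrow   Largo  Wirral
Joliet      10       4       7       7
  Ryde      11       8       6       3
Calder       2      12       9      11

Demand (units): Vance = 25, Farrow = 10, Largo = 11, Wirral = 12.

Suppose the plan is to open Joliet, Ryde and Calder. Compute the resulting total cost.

Total cost: 1384

Each retail store is assigned to its cheapest site among the open ones.
{Joliet, Ryde, Calder}: Vance→Calder 2·25=50, Farrow→Joliet 4·10=40, Largo→Ryde 6·11=66, Wirral→Ryde 3·12=36. Service 192; fixed 1192; total 1384.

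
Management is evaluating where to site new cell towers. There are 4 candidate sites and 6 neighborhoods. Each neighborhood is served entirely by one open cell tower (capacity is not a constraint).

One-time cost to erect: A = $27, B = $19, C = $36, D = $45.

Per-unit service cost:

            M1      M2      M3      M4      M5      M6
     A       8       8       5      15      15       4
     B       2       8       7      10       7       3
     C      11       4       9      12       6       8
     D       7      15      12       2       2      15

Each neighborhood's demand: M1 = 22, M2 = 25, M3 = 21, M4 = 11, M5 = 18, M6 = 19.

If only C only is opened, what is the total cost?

Total cost: 959

Each neighborhood is assigned to its cheapest site among the open ones.
{C}: M1→C 11·22=242, M2→C 4·25=100, M3→C 9·21=189, M4→C 12·11=132, M5→C 6·18=108, M6→C 8·19=152. Service 923; fixed 36; total 959.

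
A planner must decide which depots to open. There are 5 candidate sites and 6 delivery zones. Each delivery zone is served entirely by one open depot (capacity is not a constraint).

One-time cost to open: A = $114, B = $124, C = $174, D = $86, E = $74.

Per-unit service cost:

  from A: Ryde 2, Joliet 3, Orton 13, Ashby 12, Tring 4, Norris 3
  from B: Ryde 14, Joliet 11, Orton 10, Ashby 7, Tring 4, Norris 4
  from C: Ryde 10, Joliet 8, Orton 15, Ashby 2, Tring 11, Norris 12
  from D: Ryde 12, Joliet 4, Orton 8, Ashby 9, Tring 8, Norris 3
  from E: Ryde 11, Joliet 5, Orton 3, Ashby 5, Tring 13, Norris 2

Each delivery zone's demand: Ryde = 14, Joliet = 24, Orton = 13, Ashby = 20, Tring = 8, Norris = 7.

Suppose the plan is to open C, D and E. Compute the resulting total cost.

Total cost: 727

Each delivery zone is assigned to its cheapest site among the open ones.
{C, D, E}: Ryde→C 10·14=140, Joliet→D 4·24=96, Orton→E 3·13=39, Ashby→C 2·20=40, Tring→D 8·8=64, Norris→E 2·7=14. Service 393; fixed 334; total 727.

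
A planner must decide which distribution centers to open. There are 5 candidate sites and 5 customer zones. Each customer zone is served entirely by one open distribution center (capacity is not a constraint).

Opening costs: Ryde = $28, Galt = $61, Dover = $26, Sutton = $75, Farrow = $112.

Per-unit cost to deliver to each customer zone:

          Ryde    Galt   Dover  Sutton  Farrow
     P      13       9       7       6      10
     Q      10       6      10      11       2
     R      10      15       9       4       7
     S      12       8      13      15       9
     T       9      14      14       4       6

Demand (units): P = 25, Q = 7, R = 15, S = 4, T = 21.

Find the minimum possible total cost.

For any fixed open set, each customer zone goes to its cheapest open site; total = fixed + service.
{Galt, Sutton}: P→Sutton 6·25=150, Q→Galt 6·7=42, R→Sutton 4·15=60, S→Galt 8·4=32, T→Sutton 4·21=84. Service 368; fixed 136; total 504.
{Sutton}: service 431 + fixed 75 = 506
{Ryde, Sutton}: service 412 + fixed 103 = 515
{Ryde, Galt, Dover, Sutton, Farrow}: service 340 + fixed 302 = 642
No other subset beats 504.

Minimum total cost: 504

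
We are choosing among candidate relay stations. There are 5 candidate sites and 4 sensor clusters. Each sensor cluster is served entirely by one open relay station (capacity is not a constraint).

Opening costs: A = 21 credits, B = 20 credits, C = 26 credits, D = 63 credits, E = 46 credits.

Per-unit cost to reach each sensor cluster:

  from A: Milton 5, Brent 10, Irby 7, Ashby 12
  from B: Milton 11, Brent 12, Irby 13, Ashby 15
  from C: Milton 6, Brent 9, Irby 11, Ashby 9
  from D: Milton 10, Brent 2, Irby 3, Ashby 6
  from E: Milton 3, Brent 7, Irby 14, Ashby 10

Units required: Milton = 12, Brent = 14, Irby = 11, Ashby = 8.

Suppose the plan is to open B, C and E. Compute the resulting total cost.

Each sensor cluster is assigned to its cheapest site among the open ones.
{B, C, E}: Milton→E 3·12=36, Brent→E 7·14=98, Irby→C 11·11=121, Ashby→C 9·8=72. Service 327; fixed 92; total 419.

Total cost: 419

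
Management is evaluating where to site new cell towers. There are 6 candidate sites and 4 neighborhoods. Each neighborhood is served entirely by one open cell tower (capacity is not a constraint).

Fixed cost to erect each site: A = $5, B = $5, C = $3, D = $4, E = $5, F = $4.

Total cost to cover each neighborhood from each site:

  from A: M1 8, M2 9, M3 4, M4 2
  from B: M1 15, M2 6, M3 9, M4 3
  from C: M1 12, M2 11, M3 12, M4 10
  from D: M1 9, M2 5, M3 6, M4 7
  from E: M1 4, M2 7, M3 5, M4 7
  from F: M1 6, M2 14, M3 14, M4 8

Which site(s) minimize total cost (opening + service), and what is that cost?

For any fixed open set, each neighborhood goes to its cheapest open site; total = fixed + service.
{A, E}: M1→E 4, M2→E 7, M3→A 4, M4→A 2. Service 17; fixed 10; total 27.
{A}: M1→A 8, M2→A 9, M3→A 4, M4→A 2. Service 23; fixed 5; total 28.
{A, D}: M1→A 8, M2→D 5, M3→A 4, M4→A 2. Service 19; fixed 9; total 28.
{A, B, C, D, E, F}: service 15 + fixed 26 = 41
No other subset beats 27.

Open A and E; minimum total cost 27.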